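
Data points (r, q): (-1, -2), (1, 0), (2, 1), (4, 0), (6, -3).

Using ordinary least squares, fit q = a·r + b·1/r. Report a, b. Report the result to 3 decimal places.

From the data, Σr·r = 58, Σr·1/r = 5, Σ1/r·1/r = 337/144.
Moment sums: Σr·q = -14, Σ1/r·q = 2.
Eliminating b: (337/144)·(row 1) − 5·(row 2) gives (7973/72)·a = (337/144)·(-14) − 5·2 = -3079/72, so a = -3079/7973.
Then b = (2 − 5·(-3079/7973))/(337/144) = 13392/7973.

a = -0.386, b = 1.680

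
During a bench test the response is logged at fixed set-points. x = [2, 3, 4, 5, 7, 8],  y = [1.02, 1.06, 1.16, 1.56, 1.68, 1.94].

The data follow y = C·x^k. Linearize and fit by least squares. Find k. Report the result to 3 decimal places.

With ln yᵢ as the transformed response and ln xᵢ as the regressor:
XᵀX = [[14.3101, 8.8128]; [8.8128, 6]], rhs = [3.3867, 1.8527]ᵀ  (here Σln x = 8.8128, Σ(ln x)² = 14.3101, Σln y = 1.8527, Σln x·ln y = 3.3867).
Slope k = (n·Σln x·ln y − Σln x·Σln y)/(n·Σ(ln x)² − (Σln x)²) = (6·3.3867 − 8.8128·1.8527)/8.1947 = 0.48729; ln C = (Σln y − k·Σln x)/n = -0.40697.

k = 0.487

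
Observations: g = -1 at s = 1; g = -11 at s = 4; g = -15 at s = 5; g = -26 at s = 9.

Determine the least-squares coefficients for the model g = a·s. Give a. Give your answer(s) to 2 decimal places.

a = -2.88

AᵀA·[a]ᵀ = Aᵀg reads: 123·a = -354.
(Σs·s = 123, Σs·g = -354.)
a = (-354)/123 = -2.87805.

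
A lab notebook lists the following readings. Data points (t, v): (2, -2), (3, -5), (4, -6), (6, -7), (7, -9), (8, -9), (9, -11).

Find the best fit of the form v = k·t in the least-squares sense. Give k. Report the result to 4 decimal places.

With design matrix A, AᵀA = [[259]] and Aᵀv = [-319]ᵀ.
Hence k = -319 / 259 ≈ -1.23166.

k = -1.2317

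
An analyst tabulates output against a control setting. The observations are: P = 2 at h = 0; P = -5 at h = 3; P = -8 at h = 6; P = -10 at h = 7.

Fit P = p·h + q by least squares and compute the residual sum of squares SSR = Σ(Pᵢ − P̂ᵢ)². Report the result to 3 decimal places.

SSR = 2.717

Normal-equation sums: Σh·h = 94, Σh = 16, Σ1 = 4.
And Σh·P = -133, ΣP = -21.
XᵀX·[p, q]ᵀ = XᵀP becomes [[94, 16]; [16, 4]]·[p, q]ᵀ = [-133, -21]ᵀ.
Δ = 94·4 − 16² = 120.
p = ((-133)·4 − 16·(-21))/120 = -49/30; q = (94·(-21) − 16·(-133))/120 = 77/60.
Residuals: 43/60, -83/60, 31/60, 3/20; SSR = 163/60.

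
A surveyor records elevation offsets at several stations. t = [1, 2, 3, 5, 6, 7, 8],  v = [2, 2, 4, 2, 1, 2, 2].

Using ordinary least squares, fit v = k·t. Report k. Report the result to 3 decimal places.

k = 0.340

Entries of AᵀA: Σt·t = 188.
Right-hand side: Σt·v = 64.
AᵀA·[k]ᵀ = Aᵀv becomes [[188]]·[k]ᵀ = [64]ᵀ.
Hence k = 64 / 188 ≈ 0.340426.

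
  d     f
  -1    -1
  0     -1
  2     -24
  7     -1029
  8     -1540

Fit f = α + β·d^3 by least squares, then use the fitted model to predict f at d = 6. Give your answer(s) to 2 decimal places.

Sums needed: Σ1 = 5, Σd^3 = 862, Σd^3·d^3 = 379858.
For Mᵀf: Σf = -2595, Σd^3·f = -1141618.
Eliminating β: 379858·(row 1) − 862·(row 2) gives 1156246·α = 379858·(-2595) − 862·(-1141618) = -1656794, so α = -828397/578123.
Then β = ((-1141618) − 862·(-828397/578123))/379858 = -1735600/578123.
At d = 6: f̂ = (-828397/578123)·(1) + (-1735600/578123)·(216) = -375717997/578123.

f̂ = -649.89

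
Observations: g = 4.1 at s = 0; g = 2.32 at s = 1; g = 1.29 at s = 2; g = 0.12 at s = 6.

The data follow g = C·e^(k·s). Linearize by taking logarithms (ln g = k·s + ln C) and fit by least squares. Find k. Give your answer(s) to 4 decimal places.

Taking logs, ln g = k·s + ln C, so regress ln g on s.
Over the data: Σs = 9.0000, Σ(s)² = 41.0000, Σln g = 0.3869, Σs·ln g = -11.3707.
Normal system: [[41.0000, 9.0000]; [9.0000, 4]]·[k, ln C]ᵀ = [-11.3707, 0.3869]ᵀ.
Δ = 41.0000·4 − (9.0000)² = 83.0000; k = (-11.3707·4 − 9.0000·0.3869)/83.0000 = -0.58994, ln C = (41.0000·0.3869 − 9.0000·-11.3707)/83.0000 = 1.42411.

k = -0.5899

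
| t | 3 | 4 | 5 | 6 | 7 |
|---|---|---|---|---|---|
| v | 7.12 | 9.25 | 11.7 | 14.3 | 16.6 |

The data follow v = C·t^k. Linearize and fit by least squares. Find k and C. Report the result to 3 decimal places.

k = 1.011, C = 2.317

Linearized form: ln v = k·ln t + ln C. From the 5 transformed points,
Σln t = 7.8320, Σ(ln t)² = 12.7160, Σln v = 12.1168, Σln t·ln v = 19.4324.
Equations: 12.7160·k + 7.8320·ln C = 19.4324;  7.8320·k + 5·ln C = 12.1168.
Solving (det = 2.2397): k = 1.01052, ln C = 0.84048, so C = exp(0.84048) = 2.31748.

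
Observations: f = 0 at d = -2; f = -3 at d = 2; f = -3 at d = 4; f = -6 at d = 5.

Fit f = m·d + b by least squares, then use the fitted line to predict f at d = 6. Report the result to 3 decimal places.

f̂ = -5.739

Normal-equation sums: Σd·d = 49, Σd = 9, Σ1 = 4.
For Xᵀf: Σd·f = -48, Σf = -12.
Determinant 49·4 − 9² = 115.
m = ((-48)·4 − 9·(-12))/115 = -84/115; b = (49·(-12) − 9·(-48))/115 = -156/115.
At d = 6: f̂ = (-84/115)·(6) + (-156/115)·(1) = -132/23.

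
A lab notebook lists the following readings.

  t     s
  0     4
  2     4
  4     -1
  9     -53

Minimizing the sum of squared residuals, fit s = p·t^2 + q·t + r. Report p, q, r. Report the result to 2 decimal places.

XᵀX·[p, q, r]ᵀ = Xᵀs reads: 6833·p + 801·q + 101·r = -4293;  801·p + 101·q + 15·r = -473;  101·p + 15·q + 4·r = -46.
(Σt^2·t^2 = 6833, Σt^2·t = 801, Σt^2 = 101, Σt·t = 101, Σt = 15, Σ1 = 4, Σt^2·s = -4293, Σt·s = -473, Σs = -46.)
Solving the 3×3 system (Gaussian elimination) gives p = -26497/26716, q = 70619/26716, r = 48497/13358.

p = -0.99, q = 2.64, r = 3.63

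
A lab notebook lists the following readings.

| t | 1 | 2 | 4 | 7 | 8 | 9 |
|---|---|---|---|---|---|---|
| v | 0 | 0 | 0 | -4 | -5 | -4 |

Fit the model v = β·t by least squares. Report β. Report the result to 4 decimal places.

The normal system MᵀM·[β]ᵀ = Mᵀv is [[215]]·[β]ᵀ = [-104]ᵀ.
β = (-104)/215 = -0.483721.

β = -0.4837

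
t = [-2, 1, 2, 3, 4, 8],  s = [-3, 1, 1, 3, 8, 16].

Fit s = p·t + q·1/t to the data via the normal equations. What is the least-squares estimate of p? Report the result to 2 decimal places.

p = 1.95

Sums needed: Σt·t = 98, Σt·1/t = 6, Σ1/t·1/t = 973/576.
For Mᵀs: Σt·s = 178, Σ1/t·s = 8.
So MᵀM·[p, q]ᵀ = Mᵀs: [[98, 6]; [6, 973/576]]·[p, q]ᵀ = [178, 8]ᵀ.
det = 98·(973/576) − 6² = 37309/288.
p = (178·(973/576) − 6·8)/(37309/288) = 72773/37309; q = (98·8 − 6·178)/(37309/288) = -81792/37309.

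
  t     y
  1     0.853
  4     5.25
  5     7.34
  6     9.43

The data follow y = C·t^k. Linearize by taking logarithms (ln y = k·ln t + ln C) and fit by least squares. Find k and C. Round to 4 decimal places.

k = 1.3358, C = 0.8481

Taking logs, ln y = k·ln t + ln C, so regress ln y on ln t.
Σln t = 4.7875, Σ(ln t)² = 7.7225, Σln y = 5.7365, Σln t·ln y = 9.5275.
Equations: 7.7225·k + 4.7875·ln C = 9.5275;  4.7875·k + 4·ln C = 5.7365.
Solving (det = 7.9699): k = 1.33584, ln C = -0.16472, so C = exp(-0.16472) = 0.84813.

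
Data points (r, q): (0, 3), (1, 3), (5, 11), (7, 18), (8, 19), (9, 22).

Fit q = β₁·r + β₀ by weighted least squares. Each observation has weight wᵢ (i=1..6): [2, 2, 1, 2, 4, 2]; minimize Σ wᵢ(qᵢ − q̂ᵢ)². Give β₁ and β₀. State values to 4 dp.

β₁ = 2.1863, β₀ = 1.8285

With design matrix M, MᵀWM = [[543, 71]; [71, 13]] and MᵀWq = [1317, 179]ᵀ.
Determinant 543·13 − 71² = 2018.
β₁ = (1317·13 − 71·179)/2018 = 2206/1009; β₀ = (543·179 − 71·1317)/2018 = 1845/1009.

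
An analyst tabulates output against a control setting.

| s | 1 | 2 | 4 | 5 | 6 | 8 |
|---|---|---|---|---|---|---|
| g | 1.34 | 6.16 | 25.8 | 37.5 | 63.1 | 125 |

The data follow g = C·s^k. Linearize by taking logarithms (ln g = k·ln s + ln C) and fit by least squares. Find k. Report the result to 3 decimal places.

With ln gᵢ as the transformed response and ln sᵢ as the regressor:
AᵀA = [[12.5270, 7.5601]; [7.5601, 6]], rhs = [29.0659, 17.9585]ᵀ  (here Σln s = 7.5601, Σ(ln s)² = 12.5270, Σln g = 17.9585, Σln s·ln g = 29.0659).
Solving (det = 18.0074): k = 2.14509, ln C = 0.29024.

k = 2.145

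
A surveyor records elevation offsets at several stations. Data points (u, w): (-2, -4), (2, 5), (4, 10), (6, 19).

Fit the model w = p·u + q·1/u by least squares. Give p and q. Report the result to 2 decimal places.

From the data, Σu·u = 60, Σu·1/u = 4, Σ1/u·1/u = 85/144.
Right-hand side: Σu·w = 172, Σ1/u·w = 61/6.
MᵀM·[p, q]ᵀ = Mᵀw becomes [[60, 4]; [4, 85/144]]·[p, q]ᵀ = [172, 61/6]ᵀ.
Eliminating q: (85/144)·(row 1) − 4·(row 2) gives (233/12)·p = (85/144)·172 − 4·(61/6) = 2191/36, so p = 2191/699.
Then q = ((61/6) − 4·(2191/699))/(85/144) = -936/233.

p = 3.13, q = -4.02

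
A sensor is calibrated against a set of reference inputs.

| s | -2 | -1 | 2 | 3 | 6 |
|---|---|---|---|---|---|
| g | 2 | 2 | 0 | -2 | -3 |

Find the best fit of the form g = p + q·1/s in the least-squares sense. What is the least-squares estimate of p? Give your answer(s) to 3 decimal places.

p = -0.469

Forming XᵀX = [[5, -1/2]; [-1/2, 59/36]] and Xᵀg = [-1, -25/6]ᵀ gives XᵀX·[p, q]ᵀ = Xᵀg.
Δ = 5·(59/36) − (-1/2)² = 143/18.
p = ((-1)·(59/36) − (-1/2)·(-25/6))/(143/18) = -67/143; q = (5·(-25/6) − (-1/2)·(-1))/(143/18) = -384/143.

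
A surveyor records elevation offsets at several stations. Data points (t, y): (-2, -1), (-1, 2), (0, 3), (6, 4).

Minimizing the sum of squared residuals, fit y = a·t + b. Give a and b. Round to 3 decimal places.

Entries of XᵀX: Σt·t = 41, Σt = 3, Σ1 = 4.
Right-hand side: Σt·y = 24, Σy = 8.
XᵀX·[a, b]ᵀ = Xᵀy becomes [[41, 3]; [3, 4]]·[a, b]ᵀ = [24, 8]ᵀ.
Eliminating b: 4·(row 1) − 3·(row 2) gives 155·a = 4·24 − 3·8 = 72, so a = 72/155.
Then b = (8 − 3·(72/155))/4 = 256/155.

a = 0.465, b = 1.652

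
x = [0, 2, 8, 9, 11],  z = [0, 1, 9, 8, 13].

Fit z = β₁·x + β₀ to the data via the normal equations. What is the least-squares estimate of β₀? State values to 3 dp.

The normal equations are: 270·β₁ + 30·β₀ = 289;  30·β₁ + 5·β₀ = 31.
(Σx·x = 270, Σx = 30, Σ1 = 5, Σx·z = 289, Σz = 31.)
det = 270·5 − 30² = 450.
β₁ = (289·5 − 30·31)/450 = 103/90; β₀ = (270·31 − 30·289)/450 = -2/3.

β₀ = -0.667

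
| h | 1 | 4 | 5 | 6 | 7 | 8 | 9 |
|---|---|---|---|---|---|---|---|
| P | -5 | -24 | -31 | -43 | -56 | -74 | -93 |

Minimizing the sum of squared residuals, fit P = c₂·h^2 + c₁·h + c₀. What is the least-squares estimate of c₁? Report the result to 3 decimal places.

c₁ = 0.018

Compute the Gram sums: Σh^2·h^2 = 15236, Σh^2·h = 1990, Σh^2 = 272, Σh·h = 272, Σh = 40, Σ1 = 7.
For XᵀP: Σh^2·P = -17725, Σh·P = -2335, ΣP = -326.
Normal equations: [[15236, 1990, 272]; [1990, 272, 40]; [272, 40, 7]]·[c₂, c₁, c₀]ᵀ = [-17725, -2335, -326]ᵀ.
Solving the 3×3 system (Gaussian elimination) gives c₂ = -48733/44898, c₁ = 815/44898, c₀ = -33666/7483.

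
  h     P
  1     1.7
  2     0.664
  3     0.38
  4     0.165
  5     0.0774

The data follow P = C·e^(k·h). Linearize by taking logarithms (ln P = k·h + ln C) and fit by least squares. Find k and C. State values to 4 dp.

Let Y = ln P. Fitting Y = k·h + ln C by least squares:
Sums: Σh = 15.0000, Σ(h)² = 55.0000, Σln P = -5.2070, Σh·ln P = -23.1922.
Normal system: [[55.0000, 15.0000]; [15.0000, 5]]·[k, ln C]ᵀ = [-23.1922, -5.2070]ᵀ.
Δ = 55.0000·5 − (15.0000)² = 50.0000; k = (-23.1922·5 − 15.0000·-5.2070)/50.0000 = -0.75711, ln C = (55.0000·-5.2070 − 15.0000·-23.1922)/50.0000 = 1.22994, so C = exp(1.22994) = 3.42102.

k = -0.7571, C = 3.4210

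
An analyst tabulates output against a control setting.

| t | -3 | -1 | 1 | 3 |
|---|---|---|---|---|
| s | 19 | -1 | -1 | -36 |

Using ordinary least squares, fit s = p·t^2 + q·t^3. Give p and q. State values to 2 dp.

p = -0.95, q = -1.02

Entries of AᵀA: Σt^2·t^2 = 164, Σt^2·t^3 = 0, Σt^3·t^3 = 1460.
Right-hand side: Σt^2·s = -155, Σt^3·s = -1485.
So AᵀA·[p, q]ᵀ = Aᵀs: [[164, 0]; [0, 1460]]·[p, q]ᵀ = [-155, -1485]ᵀ.
Eliminating q: 1460·(row 1) − 0·(row 2) gives 239440·p = 1460·(-155) − 0·(-1485) = -226300, so p = -155/164.
Then q = ((-1485) − 0·(-155/164))/1460 = -297/292.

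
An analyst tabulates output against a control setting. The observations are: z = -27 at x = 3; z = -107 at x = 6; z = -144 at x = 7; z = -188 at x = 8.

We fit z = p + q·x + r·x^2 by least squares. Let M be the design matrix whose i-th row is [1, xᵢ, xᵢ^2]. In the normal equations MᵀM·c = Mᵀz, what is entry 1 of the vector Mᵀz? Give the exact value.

-466

Entry 1 ↔ basis 1, so (Mᵀz)_{1} = Σᵢ zᵢ = (1)·(-27) + (1)·(-107) + (1)·(-144) + (1)·(-188) = -466.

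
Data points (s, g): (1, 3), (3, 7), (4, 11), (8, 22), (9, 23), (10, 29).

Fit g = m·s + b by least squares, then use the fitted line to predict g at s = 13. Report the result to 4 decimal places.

ĝ = 35.8678

Normal-equation sums: Σs·s = 271, Σs = 35, Σ1 = 6.
For Mᵀg: Σs·g = 741, Σg = 95.
Normal equations: [[271, 35]; [35, 6]]·[m, b]ᵀ = [741, 95]ᵀ.
det = 271·6 − 35² = 401.
m = (741·6 − 35·95)/401 = 1121/401; b = (271·95 − 35·741)/401 = -190/401.
At s = 13: ĝ = (1121/401)·(13) + (-190/401)·(1) = 14383/401.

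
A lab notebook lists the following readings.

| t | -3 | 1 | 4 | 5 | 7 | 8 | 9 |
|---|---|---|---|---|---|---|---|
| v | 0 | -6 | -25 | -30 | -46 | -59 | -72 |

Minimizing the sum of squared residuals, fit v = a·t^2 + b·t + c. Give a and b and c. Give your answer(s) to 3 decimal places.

Forming MᵀM = [[14021, 1747, 245]; [1747, 245, 31]; [245, 31, 7]] and Mᵀv = [-13018, -1698, -238]ᵀ gives MᵀM·[a, b, c]ᵀ = Mᵀv.
Inverting the 3×3 Gram matrix, [a, b, c]ᵀ = [-68807/129822, -50471/18546, -73517/21637]ᵀ.

a = -0.530, b = -2.721, c = -3.398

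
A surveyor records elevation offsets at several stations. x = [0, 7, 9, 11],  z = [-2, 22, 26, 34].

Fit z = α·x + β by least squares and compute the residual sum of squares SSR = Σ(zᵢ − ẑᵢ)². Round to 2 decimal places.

SSR = 3.14

Normal-equation sums: Σx·x = 251, Σx = 27, Σ1 = 4.
Right-hand side: Σx·z = 762, Σz = 80.
Normal equations: [[251, 27]; [27, 4]]·[α, β]ᵀ = [762, 80]ᵀ.
Determinant 251·4 − 27² = 275.
α = (762·4 − 27·80)/275 = 888/275; β = (251·80 − 27·762)/275 = -494/275.
Residuals: -56/275, 328/275, -348/275, 76/275; SSR = 864/275.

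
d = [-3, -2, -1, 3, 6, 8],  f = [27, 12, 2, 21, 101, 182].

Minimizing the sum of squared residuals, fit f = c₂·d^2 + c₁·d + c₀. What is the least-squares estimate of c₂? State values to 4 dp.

Forming AᵀA = [[5571, 719, 123]; [719, 123, 11]; [123, 11, 6]] and Aᵀf = [15766, 2018, 345]ᵀ gives AᵀA·[c₂, c₁, c₀]ᵀ = Aᵀf.
Inverting the 3×3 Gram matrix, [c₂, c₁, c₀]ᵀ = [78839/26268, -8145/8756, -15248/6567]ᵀ.

c₂ = 3.0013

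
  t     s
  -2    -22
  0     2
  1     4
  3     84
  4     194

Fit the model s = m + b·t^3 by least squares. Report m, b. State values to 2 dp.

m = 1.87, b = 3.01

With design matrix X, XᵀX = [[5, 84]; [84, 4890]] and Xᵀs = [262, 14864]ᵀ.
Δ = 5·4890 − 84² = 17394.
m = (262·4890 − 84·14864)/17394 = 418/223; b = (5·14864 − 84·262)/17394 = 2012/669.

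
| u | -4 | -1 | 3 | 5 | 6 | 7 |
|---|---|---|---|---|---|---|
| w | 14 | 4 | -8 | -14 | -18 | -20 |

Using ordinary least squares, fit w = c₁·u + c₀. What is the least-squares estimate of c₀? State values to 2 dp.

c₀ = 1.29

Entries of AᵀA: Σu·u = 136, Σu = 16, Σ1 = 6.
Moment sums: Σu·w = -402, Σw = -42.
So AᵀA·[c₁, c₀]ᵀ = Aᵀw: [[136, 16]; [16, 6]]·[c₁, c₀]ᵀ = [-402, -42]ᵀ.
Determinant 136·6 − 16² = 560.
c₁ = ((-402)·6 − 16·(-42))/560 = -87/28; c₀ = (136·(-42) − 16·(-402))/560 = 9/7.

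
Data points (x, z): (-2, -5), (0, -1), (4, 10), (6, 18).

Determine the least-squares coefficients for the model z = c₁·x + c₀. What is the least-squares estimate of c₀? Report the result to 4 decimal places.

Setting ∂/∂c₁ … = 0 gives: 56·c₁ + 8·c₀ = 158;  8·c₁ + 4·c₀ = 22.
Determinant 56·4 − 8² = 160.
c₁ = (158·4 − 8·22)/160 = 57/20; c₀ = (56·22 − 8·158)/160 = -1/5.

c₀ = -0.2000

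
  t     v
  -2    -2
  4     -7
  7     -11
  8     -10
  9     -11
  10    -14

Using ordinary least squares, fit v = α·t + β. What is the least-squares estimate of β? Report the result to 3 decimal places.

Entries of XᵀX: Σt·t = 314, Σt = 36, Σ1 = 6.
Right-hand side: Σt·v = -420, Σv = -55.
So XᵀX·[α, β]ᵀ = Xᵀv: [[314, 36]; [36, 6]]·[α, β]ᵀ = [-420, -55]ᵀ.
Determinant 314·6 − 36² = 588.
α = ((-420)·6 − 36·(-55))/588 = -45/49; β = (314·(-55) − 36·(-420))/588 = -1075/294.

β = -3.656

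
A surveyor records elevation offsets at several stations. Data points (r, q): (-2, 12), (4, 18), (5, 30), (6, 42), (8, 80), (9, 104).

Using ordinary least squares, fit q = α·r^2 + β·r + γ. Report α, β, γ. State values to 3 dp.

α = 1.471, β = -1.992, γ = 2.210

With design matrix X, XᵀX = [[12850, 1638, 226]; [1638, 226, 30]; [226, 30, 6]] and Xᵀq = [16142, 2026, 286]ᵀ.
Solving the 3×3 system (Gaussian elimination) gives α = 4936/3355, β = -6683/3355, γ = 674/305.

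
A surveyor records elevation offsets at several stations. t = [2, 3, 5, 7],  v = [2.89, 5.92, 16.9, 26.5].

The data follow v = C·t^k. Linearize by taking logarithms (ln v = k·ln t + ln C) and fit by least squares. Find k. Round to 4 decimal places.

k = 1.8121

Linearized form: ln v = k·ln t + ln C. From the 4 transformed points,
Σln t = 5.3471, Σ(ln t)² = 8.0643, Σln v = 8.9441, Σln t·ln v = 13.6167.
Equations: 8.0643·k + 5.3471·ln C = 13.6167;  5.3471·k + 4·ln C = 8.9441.
Solving (det = 3.6655): k = 1.81207, ln C = -0.18632.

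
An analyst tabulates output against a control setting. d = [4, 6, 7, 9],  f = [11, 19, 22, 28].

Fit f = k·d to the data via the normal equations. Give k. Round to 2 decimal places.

From the data, Σd·d = 182.
For Xᵀf: Σd·f = 564.
Hence k = 564 / 182 ≈ 3.0989.

k = 3.10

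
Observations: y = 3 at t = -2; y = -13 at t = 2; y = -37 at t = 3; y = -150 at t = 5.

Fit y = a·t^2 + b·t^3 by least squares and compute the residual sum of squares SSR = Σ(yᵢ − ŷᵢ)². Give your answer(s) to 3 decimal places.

SSR = 0.306

Normal-equation sums: Σt^2·t^2 = 738, Σt^2·t^3 = 3368, Σt^3·t^3 = 16482.
Moment sums: Σt^2·y = -4123, Σt^3·y = -19877.
Normal equations: [[738, 3368]; [3368, 16482]]·[a, b]ᵀ = [-4123, -19877]ᵀ.
Eliminating b: 16482·(row 1) − 3368·(row 2) gives 820292·a = 16482·(-4123) − 3368·(-19877) = -1009550, so a = -504775/410146.
Then b = ((-19877) − 3368·(-504775/410146))/16482 = -391481/410146.
Residuals: 58845/205073, -8225/18643, -31220/205073, 16300/205073; SSR = 62850/205073.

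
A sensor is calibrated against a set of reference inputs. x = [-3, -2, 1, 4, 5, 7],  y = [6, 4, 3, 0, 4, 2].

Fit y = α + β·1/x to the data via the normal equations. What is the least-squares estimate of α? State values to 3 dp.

α = 3.378

The normal equations are: 6·α + (319/420)·β = 19;  (319/420)·α + (261781/176400)·β = 3/35.
Eliminating β: (261781/176400)·(row 1) − (319/420)·(row 2) gives (58757/7056)·α = (261781/176400)·19 − (319/420)·(3/35) = 992471/35280, so α = 992471/293785.
Then β = ((3/35) − (319/420)·(992471/293785))/(261781/176400) = -98196/58757.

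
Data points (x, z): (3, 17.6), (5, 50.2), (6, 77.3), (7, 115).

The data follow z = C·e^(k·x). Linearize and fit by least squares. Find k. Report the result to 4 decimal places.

Taking logs, ln z = k·x + ln C, so regress ln z on x.
Over the data: Σx = 21.0000, Σ(x)² = 119.0000, Σln z = 15.8765, Σx·ln z = 87.4845.
Normal system: [[119.0000, 21.0000]; [21.0000, 4]]·[k, ln C]ᵀ = [87.4845, 15.8765]ᵀ.
Solving (det = 35.0000): k = 0.47230, ln C = 1.48956.

k = 0.4723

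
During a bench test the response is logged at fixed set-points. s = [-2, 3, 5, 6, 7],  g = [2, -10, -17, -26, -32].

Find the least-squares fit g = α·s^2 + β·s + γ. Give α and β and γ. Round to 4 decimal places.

Normal-equation sums: Σs^2·s^2 = 4419, Σs^2·s = 703, Σs^2 = 123, Σs·s = 123, Σs = 19, Σ1 = 5.
Right-hand side: Σs^2·g = -3011, Σs·g = -499, Σg = -83.
Normal equations: [[4419, 703, 123]; [703, 123, 19]; [123, 19, 5]]·[α, β, γ]ᵀ = [-3011, -499, -83]ᵀ.
Inverting the 3×3 Gram matrix, [α, β, γ]ᵀ = [-3737/9542, -17155/9542, -639/4771]ᵀ.

α = -0.3916, β = -1.7978, γ = -0.1339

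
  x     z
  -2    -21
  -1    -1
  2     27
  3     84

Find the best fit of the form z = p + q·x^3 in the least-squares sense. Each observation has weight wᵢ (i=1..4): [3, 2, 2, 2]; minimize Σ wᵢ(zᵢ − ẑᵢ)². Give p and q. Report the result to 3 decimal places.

p = 2.741, q = 3.008

Sums needed: Σwᵢ·1 = 9, Σwᵢ·x^3 = 44, Σwᵢ·x^3·x^3 = 1780.
And Σwᵢ·z = 157, Σwᵢ·x^3·z = 5474.
Eliminating q: 1780·(row 1) − 44·(row 2) gives 14084·p = 1780·157 − 44·5474 = 38604, so p = 9651/3521.
Then q = (5474 − 44·(9651/3521))/1780 = 21179/7042.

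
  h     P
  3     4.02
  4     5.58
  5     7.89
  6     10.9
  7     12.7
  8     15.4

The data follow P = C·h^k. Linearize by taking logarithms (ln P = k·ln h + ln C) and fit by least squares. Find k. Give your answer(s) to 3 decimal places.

Taking logs, ln P = k·ln h + ln C, so regress ln P on ln h.
Σln h = 9.9115, Σ(ln h)² = 17.0401, Σln P = 12.8408, Σln h·ln P = 22.1480.
Equations: 17.0401·k + 9.9115·ln C = 22.1480;  9.9115·k + 6·ln C = 12.8408.
Slope k = (n·Σln h·ln P − Σln h·Σln P)/(n·Σ(ln h)² − (Σln h)²) = (6·22.1480 − 9.9115·12.8408)/4.0036 = 1.40298; ln C = (Σln P − k·Σln h)/n = -0.17747.

k = 1.403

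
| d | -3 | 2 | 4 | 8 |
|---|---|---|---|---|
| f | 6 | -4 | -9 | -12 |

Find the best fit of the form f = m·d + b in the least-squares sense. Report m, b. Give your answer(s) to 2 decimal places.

The normal system XᵀX·[m, b]ᵀ = Xᵀf is [[93, 11]; [11, 4]]·[m, b]ᵀ = [-158, -19]ᵀ.
Determinant 93·4 − 11² = 251.
m = ((-158)·4 − 11·(-19))/251 = -423/251; b = (93·(-19) − 11·(-158))/251 = -29/251.

m = -1.69, b = -0.12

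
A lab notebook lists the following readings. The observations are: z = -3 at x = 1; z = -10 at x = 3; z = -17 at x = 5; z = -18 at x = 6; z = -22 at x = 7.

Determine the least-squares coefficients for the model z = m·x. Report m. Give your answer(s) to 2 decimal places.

m = -3.17

MᵀM·[m]ᵀ = Mᵀz reads: 120·m = -380.
(Σx·x = 120, Σx·z = -380.)
m = (-380)/120 = -3.16667.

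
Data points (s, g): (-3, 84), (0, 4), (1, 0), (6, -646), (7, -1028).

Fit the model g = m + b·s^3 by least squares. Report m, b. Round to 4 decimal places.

m = 3.2785, b = -3.0064

Normal-equation sums: Σ1 = 5, Σs^3 = 533, Σs^3·s^3 = 165035.
And Σg = -1586, Σs^3·g = -494408.
MᵀM·[m, b]ᵀ = Mᵀg becomes [[5, 533]; [533, 165035]]·[m, b]ᵀ = [-1586, -494408]ᵀ.
Determinant 5·165035 − 533² = 541086.
m = ((-1586)·165035 − 533·(-494408))/541086 = 3249/991; b = (5·(-494408) − 533·(-1586))/541086 = -38731/12883.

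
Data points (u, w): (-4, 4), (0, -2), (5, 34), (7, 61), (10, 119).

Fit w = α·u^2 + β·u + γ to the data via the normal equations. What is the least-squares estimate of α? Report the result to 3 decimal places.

From the data, Σu^2·u^2 = 13282, Σu^2·u = 1404, Σu^2 = 190, Σu·u = 190, Σu = 18, Σ1 = 5.
For Aᵀw: Σu^2·w = 15803, Σu·w = 1771, Σw = 216.
AᵀA·[α, β, γ]ᵀ = Aᵀw becomes [[13282, 1404, 190]; [1404, 190, 18]; [190, 18, 5]]·[α, β, γ]ᵀ = [15803, 1771, 216]ᵀ.
Inverting the 3×3 Gram matrix, [α, β, γ]ᵀ = [589115/601406, 1383977/601406, -693974/300703]ᵀ.

α = 0.980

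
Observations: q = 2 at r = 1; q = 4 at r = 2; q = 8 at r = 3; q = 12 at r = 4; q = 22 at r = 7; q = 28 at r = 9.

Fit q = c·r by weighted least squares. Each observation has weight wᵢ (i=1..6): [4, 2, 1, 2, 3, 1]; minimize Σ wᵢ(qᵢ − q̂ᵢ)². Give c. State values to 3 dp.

Forming MᵀWM = [[281]] and MᵀWq = [858]ᵀ gives MᵀWM·[c]ᵀ = MᵀWq.
c = 858/281 = 3.05338.

c = 3.053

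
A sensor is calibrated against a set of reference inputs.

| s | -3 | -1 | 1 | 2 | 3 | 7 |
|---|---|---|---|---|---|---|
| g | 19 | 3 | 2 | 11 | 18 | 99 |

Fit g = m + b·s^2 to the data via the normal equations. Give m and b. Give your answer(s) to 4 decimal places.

m = 1.0144, b = 1.9988

Setting ∂/∂m … = 0 gives: 6·m + 73·b = 152;  73·m + 2581·b = 5233.
(Σ1 = 6, Σs^2 = 73, Σs^2·s^2 = 2581, Σg = 152, Σs^2·g = 5233.)
Determinant 6·2581 − 73² = 10157.
m = (152·2581 − 73·5233)/10157 = 10303/10157; b = (6·5233 − 73·152)/10157 = 20302/10157.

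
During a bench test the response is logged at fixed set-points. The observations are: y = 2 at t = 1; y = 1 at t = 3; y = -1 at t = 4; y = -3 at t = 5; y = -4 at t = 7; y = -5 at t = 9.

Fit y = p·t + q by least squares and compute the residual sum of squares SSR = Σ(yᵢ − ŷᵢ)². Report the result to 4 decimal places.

XᵀX·[p, q]ᵀ = Xᵀy reads: 181·p + 29·q = -87;  29·p + 6·q = -10.
(Σt·t = 181, Σt = 29, Σ1 = 6, Σt·y = -87, Σy = -10.)
Eliminating q: 6·(row 1) − 29·(row 2) gives 245·p = 6·(-87) − 29·(-10) = -232, so p = -232/245.
Then q = ((-10) − 29·(-232/245))/6 = 713/245.
Residuals: 9/245, 228/245, -6/49, -288/245, -69/245, 30/49; SSR = 666/245.

SSR = 2.7184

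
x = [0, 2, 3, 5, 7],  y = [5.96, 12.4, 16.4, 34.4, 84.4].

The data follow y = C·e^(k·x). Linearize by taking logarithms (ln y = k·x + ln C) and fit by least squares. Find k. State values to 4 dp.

With ln yᵢ as the transformed response and xᵢ as the regressor:
XᵀX = [[87.0000, 17.0000]; [17.0000, 5]], rhs = [62.1665, 15.0737]ᵀ  (here Σx = 17.0000, Σ(x)² = 87.0000, Σln y = 15.0737, Σx·ln y = 62.1665).
Solving (det = 146.0000): k = 0.37384, ln C = 1.74369.

k = 0.3738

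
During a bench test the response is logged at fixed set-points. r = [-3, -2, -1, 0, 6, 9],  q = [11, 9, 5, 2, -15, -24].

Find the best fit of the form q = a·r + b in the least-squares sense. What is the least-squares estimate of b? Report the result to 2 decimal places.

b = 2.39

Normal-equation sums: Σr·r = 131, Σr = 9, Σ1 = 6.
And Σr·q = -362, Σq = -12.
Normal equations: [[131, 9]; [9, 6]]·[a, b]ᵀ = [-362, -12]ᵀ.
Δ = 131·6 − 9² = 705.
a = ((-362)·6 − 9·(-12))/705 = -688/235; b = (131·(-12) − 9·(-362))/705 = 562/235.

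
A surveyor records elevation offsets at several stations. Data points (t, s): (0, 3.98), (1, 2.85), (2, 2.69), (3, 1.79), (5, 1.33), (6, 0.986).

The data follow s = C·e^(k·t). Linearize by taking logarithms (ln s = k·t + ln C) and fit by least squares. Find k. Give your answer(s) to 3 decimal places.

With ln sᵢ as the transformed response and tᵢ as the regressor:
AᵀA = [[75.0000, 17.0000]; [17.0000, 6]], rhs = [6.1143, 4.2714]ᵀ  (here Σt = 17.0000, Σ(t)² = 75.0000, Σln s = 4.2714, Σt·ln s = 6.1143).
Δ = 75.0000·6 − (17.0000)² = 161.0000; k = (6.1143·6 − 17.0000·4.2714)/161.0000 = -0.22316, ln C = (75.0000·4.2714 − 17.0000·6.1143)/161.0000 = 1.34419.

k = -0.223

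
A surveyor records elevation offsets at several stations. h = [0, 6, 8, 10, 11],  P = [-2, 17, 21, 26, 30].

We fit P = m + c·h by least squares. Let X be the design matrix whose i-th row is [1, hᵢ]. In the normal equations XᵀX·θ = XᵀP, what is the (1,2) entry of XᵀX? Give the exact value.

35

Row 1 ↔ basis 1, column 2 ↔ basis h, so (XᵀX)_{1,2} = Σᵢ h = (1)·(0) + (1)·(6) + (1)·(8) + (1)·(10) + (1)·(11) = 35.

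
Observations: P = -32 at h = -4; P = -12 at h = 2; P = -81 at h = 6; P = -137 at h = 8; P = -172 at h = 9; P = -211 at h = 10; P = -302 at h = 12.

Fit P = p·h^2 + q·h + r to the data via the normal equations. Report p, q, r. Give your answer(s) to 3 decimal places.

p = -2.012, q = -0.747, r = -2.791

Sums needed: Σh^2·h^2 = 42961, Σh^2·h = 4129, Σh^2 = 445, Σh·h = 445, Σh = 43, Σ1 = 7.
For MᵀP: Σh^2·P = -90764, Σh·P = -8760, ΣP = -947.
MᵀM·[p, q, r]ᵀ = MᵀP becomes [[42961, 4129, 445]; [4129, 445, 43]; [445, 43, 7]]·[p, q, r]ᵀ = [-90764, -8760, -947]ᵀ.
Row-reducing yields p = -1657813/823974, q = -615737/823974, r = -383331/137329.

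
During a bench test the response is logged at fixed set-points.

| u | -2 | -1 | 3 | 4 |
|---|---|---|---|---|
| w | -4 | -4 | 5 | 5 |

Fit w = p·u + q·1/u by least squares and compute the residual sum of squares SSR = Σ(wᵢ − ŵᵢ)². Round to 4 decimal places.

SSR = 0.4787

Compute the Gram sums: Σu·u = 30, Σu·1/u = 4, Σ1/u·1/u = 205/144.
And Σu·w = 47, Σ1/u·w = 107/12.
So XᵀX·[p, q]ᵀ = Xᵀw: [[30, 4]; [4, 205/144]]·[p, q]ᵀ = [47, 107/12]ᵀ.
Δ = 30·(205/144) − 4² = 641/24.
p = (47·(205/144) − 4·(107/12))/(641/24) = 4499/3846; q = (30·(107/12) − 4·47)/(641/24) = 1908/641.
Residuals: -331/1923, 563/3846, 639/1282, -814/1923; SSR = 1841/3846.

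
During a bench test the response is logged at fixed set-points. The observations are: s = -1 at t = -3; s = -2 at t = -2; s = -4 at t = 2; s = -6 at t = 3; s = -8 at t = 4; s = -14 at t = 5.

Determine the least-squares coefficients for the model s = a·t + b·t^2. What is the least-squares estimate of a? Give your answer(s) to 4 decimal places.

a = -0.6415

Compute the Gram sums: Σt·t = 67, Σt·t^2 = 189, Σt^2·t^2 = 1075.
Right-hand side: Σt·s = -121, Σt^2·s = -565.
Normal equations: [[67, 189]; [189, 1075]]·[a, b]ᵀ = [-121, -565]ᵀ.
Determinant 67·1075 − 189² = 36304.
a = ((-121)·1075 − 189·(-565))/36304 = -11645/18152; b = (67·(-565) − 189·(-121))/36304 = -7493/18152.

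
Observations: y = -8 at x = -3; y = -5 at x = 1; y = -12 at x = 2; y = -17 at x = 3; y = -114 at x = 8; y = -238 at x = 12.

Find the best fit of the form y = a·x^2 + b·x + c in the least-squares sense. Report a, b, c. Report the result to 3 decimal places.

Compute the Gram sums: Σx^2·x^2 = 25011, Σx^2·x = 2249, Σx^2 = 231, Σx·x = 231, Σx = 23, Σ1 = 6.
For Aᵀy: Σx^2·y = -41846, Σx·y = -3824, Σy = -394.
So AᵀA·[a, b, c]ᵀ = Aᵀy: [[25011, 2249, 231]; [2249, 231, 23]; [231, 23, 6]]·[a, b, c]ᵀ = [-41846, -3824, -394]ᵀ.
Inverting the 3×3 Gram matrix, [a, b, c]ᵀ = [-1967041/1328952, -916433/442984, -498895/664476]ᵀ.

a = -1.480, b = -2.069, c = -0.751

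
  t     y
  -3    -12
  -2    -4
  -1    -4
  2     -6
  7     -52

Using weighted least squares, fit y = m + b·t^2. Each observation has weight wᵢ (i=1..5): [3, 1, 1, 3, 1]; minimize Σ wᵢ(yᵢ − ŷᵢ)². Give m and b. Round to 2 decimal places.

m = -2.11, b = -1.02

Compute the Gram sums: Σwᵢ·1 = 9, Σwᵢ·t^2 = 93, Σwᵢ·t^2·t^2 = 2709.
Moment sums: Σwᵢ·y = -114, Σwᵢ·t^2·y = -2964.
Eliminating b: 2709·(row 1) − 93·(row 2) gives 15732·m = 2709·(-114) − 93·(-2964) = -33174, so m = -97/46.
Then b = ((-2964) − 93·(-97/46))/2709 = -47/46.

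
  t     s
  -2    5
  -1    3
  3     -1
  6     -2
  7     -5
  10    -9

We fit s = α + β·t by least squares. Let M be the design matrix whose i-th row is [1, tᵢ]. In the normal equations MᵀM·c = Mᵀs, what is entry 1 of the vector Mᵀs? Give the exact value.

Entry 1 ↔ basis 1, so (Mᵀs)_{1} = Σᵢ sᵢ = (1)·(5) + (1)·(3) + (1)·(-1) + (1)·(-2) + (1)·(-5) + (1)·(-9) = -9.

-9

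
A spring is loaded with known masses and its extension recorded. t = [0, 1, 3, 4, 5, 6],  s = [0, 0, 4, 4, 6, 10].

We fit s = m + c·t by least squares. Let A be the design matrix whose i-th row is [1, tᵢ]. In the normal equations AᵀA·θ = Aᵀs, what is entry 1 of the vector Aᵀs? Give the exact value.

24

Entry 1 ↔ basis 1, so (Aᵀs)_{1} = Σᵢ sᵢ = (1)·(0) + (1)·(0) + (1)·(4) + (1)·(4) + (1)·(6) + (1)·(10) = 24.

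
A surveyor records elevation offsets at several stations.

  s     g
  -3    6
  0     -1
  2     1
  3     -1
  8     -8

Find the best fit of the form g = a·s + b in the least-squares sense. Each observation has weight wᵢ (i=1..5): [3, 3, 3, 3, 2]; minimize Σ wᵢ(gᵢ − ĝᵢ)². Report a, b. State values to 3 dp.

Setting ∂/∂a … = 0 gives: 194·a + 22·b = -185;  22·a + 14·b = -1.
(Σwᵢ·s·s = 194, Σwᵢ·s = 22, Σwᵢ·1 = 14, Σwᵢ·s·g = -185, Σwᵢ·g = -1.)
Eliminating b: 14·(row 1) − 22·(row 2) gives 2232·a = 14·(-185) − 22·(-1) = -2568, so a = -107/93.
Then b = ((-1) − 22·(-107/93))/14 = 323/186.

a = -1.151, b = 1.737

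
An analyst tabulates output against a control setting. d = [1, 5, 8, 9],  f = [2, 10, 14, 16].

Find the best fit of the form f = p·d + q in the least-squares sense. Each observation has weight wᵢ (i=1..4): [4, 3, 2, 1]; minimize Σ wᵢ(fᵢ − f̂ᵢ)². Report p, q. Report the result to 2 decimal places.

p = 1.75, q = 0.50

Setting ∂/∂p … = 0 gives: 288·p + 44·q = 526;  44·p + 10·q = 82.
(Σwᵢ·d·d = 288, Σwᵢ·d = 44, Σwᵢ·1 = 10, Σwᵢ·d·f = 526, Σwᵢ·f = 82.)
Determinant 288·10 − 44² = 944.
p = (526·10 − 44·82)/944 = 7/4; q = (288·82 − 44·526)/944 = 1/2.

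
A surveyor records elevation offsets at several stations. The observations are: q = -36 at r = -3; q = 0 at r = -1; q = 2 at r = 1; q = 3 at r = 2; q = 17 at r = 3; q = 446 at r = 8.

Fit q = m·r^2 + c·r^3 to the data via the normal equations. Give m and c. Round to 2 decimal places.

Entries of XᵀX: Σr^2·r^2 = 4276, Σr^2·r^3 = 32800, Σr^3·r^3 = 263668.
For Xᵀq: Σr^2·q = 28387, Σr^3·q = 229809.
Determinant 4276·263668 − 32800² = 51604368.
m = (28387·263668 − 32800·229809)/51604368 = -13247921/12901092; c = (4276·229809 − 32800·28387)/51604368 = 12892421/12901092.

m = -1.03, c = 1.00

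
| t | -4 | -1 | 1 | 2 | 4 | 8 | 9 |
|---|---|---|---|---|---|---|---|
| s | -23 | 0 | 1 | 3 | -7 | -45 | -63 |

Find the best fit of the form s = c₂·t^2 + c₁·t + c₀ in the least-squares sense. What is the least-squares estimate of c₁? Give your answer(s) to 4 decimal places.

Setting ∂/∂c₂ … = 0 gives: 11187·c₂ + 1249·c₁ + 183·c₀ = -8450;  1249·c₂ + 183·c₁ + 19·c₀ = -856;  183·c₂ + 19·c₁ + 7·c₀ = -134.
Inverting the 3×3 Gram matrix, [c₂, c₁, c₀]ᵀ = [-489683/482273, 996476/482273, 50877/28369]ᵀ.

c₁ = 2.0662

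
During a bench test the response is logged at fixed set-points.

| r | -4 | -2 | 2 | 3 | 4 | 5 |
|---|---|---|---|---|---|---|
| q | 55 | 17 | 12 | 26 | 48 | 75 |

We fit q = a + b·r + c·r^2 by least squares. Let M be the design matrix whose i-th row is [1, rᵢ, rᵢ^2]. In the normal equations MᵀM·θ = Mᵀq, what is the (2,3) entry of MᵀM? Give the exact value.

152

Row 2 ↔ basis r, column 3 ↔ basis r^2, so (MᵀM)_{2,3} = Σᵢ (r)·(r^2) = (-4)·(16) + (-2)·(4) + (2)·(4) + (3)·(9) + (4)·(16) + (5)·(25) = 152.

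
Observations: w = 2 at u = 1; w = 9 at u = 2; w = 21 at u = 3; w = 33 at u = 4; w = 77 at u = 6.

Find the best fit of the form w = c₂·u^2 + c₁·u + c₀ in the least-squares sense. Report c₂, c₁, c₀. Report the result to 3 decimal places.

c₂ = 2.080, c₁ = 0.310, c₀ = -0.052

Compute the Gram sums: Σu^2·u^2 = 1650, Σu^2·u = 316, Σu^2 = 66, Σu·u = 66, Σu = 16, Σ1 = 5.
For Xᵀw: Σu^2·w = 3527, Σu·w = 677, Σw = 142.
So XᵀX·[c₂, c₁, c₀]ᵀ = Xᵀw: [[1650, 316, 66]; [316, 66, 16]; [66, 16, 5]]·[c₂, c₁, c₀]ᵀ = [3527, 677, 142]ᵀ.
Solving the 3×3 system (Gaussian elimination) gives c₂ = 2825/1358, c₁ = 421/1358, c₀ = -5/97.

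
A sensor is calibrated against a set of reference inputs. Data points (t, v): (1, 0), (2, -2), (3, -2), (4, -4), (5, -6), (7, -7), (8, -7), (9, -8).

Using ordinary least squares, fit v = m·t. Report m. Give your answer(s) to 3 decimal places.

m = -0.936

With design matrix A, AᵀA = [[249]] and Aᵀv = [-233]ᵀ.
Hence m = -233 / 249 ≈ -0.935743.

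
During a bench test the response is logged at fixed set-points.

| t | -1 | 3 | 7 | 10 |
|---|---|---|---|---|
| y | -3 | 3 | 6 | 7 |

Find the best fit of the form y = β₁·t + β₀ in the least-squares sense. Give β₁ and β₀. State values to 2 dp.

Normal-equation sums: Σt·t = 159, Σt = 19, Σ1 = 4.
Right-hand side: Σt·y = 124, Σy = 13.
AᵀA·[β₁, β₀]ᵀ = Aᵀy becomes [[159, 19]; [19, 4]]·[β₁, β₀]ᵀ = [124, 13]ᵀ.
Eliminating β₀: 4·(row 1) − 19·(row 2) gives 275·β₁ = 4·124 − 19·13 = 249, so β₁ = 249/275.
Then β₀ = (13 − 19·(249/275))/4 = -289/275.

β₁ = 0.91, β₀ = -1.05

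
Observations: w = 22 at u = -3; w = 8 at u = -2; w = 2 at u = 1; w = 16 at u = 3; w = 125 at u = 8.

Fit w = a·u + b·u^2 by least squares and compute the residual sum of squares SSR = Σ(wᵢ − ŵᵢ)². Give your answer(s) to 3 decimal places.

SSR = 5.099

The normal system AᵀA·[a, b]ᵀ = Aᵀw is [[87, 505]; [505, 4275]]·[a, b]ᵀ = [968, 8376]ᵀ.
Determinant 87·4275 − 505² = 116900.
a = (968·4275 − 505·8376)/116900 = -4584/5845; b = (87·8376 − 505·968)/116900 = 59968/29225.
Residuals: 34478/29225, -7416/4175, 21402/29225, -3352/29225, -1467/29225; SSR = 149017/29225.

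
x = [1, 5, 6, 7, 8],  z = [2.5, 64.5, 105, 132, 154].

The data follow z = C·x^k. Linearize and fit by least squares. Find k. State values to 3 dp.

With ln zᵢ as the transformed response and ln xᵢ as the regressor:
Σln x = 7.4265, Σ(ln x)² = 13.9113, Σln z = 19.6567, Σln x·ln z = 35.0203.
Equations: 13.9113·k + 7.4265·ln C = 35.0203;  7.4265·k + 5·ln C = 19.6567.
Δ = 13.9113·5 − (7.4265)² = 14.4030; k = (35.0203·5 − 7.4265·19.6567)/14.4030 = 2.02182, ln C = (13.9113·19.6567 − 7.4265·35.0203)/14.4030 = 0.92831.

k = 2.022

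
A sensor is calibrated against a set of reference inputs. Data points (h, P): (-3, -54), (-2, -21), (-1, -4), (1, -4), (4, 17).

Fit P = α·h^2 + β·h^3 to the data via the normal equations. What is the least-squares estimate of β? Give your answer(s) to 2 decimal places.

β = 1.01

Entries of AᵀA: Σh^2·h^2 = 355, Σh^2·h^3 = 749, Σh^3·h^3 = 4891.
And Σh^2·P = -306, Σh^3·P = 2714.
Normal equations: [[355, 749]; [749, 4891]]·[α, β]ᵀ = [-306, 2714]ᵀ.
Eliminating β: 4891·(row 1) − 749·(row 2) gives 1175304·α = 4891·(-306) − 749·2714 = -3529432, so α = -441179/146913.
Then β = (2714 − 749·(-441179/146913))/4891 = 149083/146913.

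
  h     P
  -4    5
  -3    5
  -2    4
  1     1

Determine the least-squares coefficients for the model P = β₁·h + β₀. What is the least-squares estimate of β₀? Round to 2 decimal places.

β₀ = 2.04

Normal-equation sums: Σh·h = 30, Σh = -8, Σ1 = 4.
For AᵀP: Σh·P = -42, ΣP = 15.
Eliminating β₀: 4·(row 1) − (-8)·(row 2) gives 56·β₁ = 4·(-42) − (-8)·15 = -48, so β₁ = -6/7.
Then β₀ = (15 − (-8)·(-6/7))/4 = 57/28.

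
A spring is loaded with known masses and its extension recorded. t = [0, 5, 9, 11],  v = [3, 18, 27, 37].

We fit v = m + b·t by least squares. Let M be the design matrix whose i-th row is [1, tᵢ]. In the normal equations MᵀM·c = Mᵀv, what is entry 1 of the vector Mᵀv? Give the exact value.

85

Entry 1 ↔ basis 1, so (Mᵀv)_{1} = Σᵢ vᵢ = (1)·(3) + (1)·(18) + (1)·(27) + (1)·(37) = 85.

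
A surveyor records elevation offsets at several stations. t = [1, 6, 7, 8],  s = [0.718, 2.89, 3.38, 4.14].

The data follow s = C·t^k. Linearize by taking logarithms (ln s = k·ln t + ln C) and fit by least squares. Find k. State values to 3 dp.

k = 0.813

Linearized form: ln s = k·ln t + ln C. From the 4 transformed points,
AᵀA = [[11.3210, 5.8171]; [5.8171, 4]], rhs = [7.2256, 3.3685]ᵀ  (here Σln t = 5.8171, Σ(ln t)² = 11.3210, Σln s = 3.3685, Σln t·ln s = 7.2256).
Solving (det = 11.4454): k = 0.81320, ln C = -0.34048.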